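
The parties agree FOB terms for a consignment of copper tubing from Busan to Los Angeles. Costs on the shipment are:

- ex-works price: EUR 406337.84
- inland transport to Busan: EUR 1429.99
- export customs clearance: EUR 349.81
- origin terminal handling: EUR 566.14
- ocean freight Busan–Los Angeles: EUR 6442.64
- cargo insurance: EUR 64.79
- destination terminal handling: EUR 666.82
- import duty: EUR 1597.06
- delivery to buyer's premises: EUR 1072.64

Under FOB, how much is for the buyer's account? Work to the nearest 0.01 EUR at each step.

Buyer's account: EUR 9843.95

FOB: the seller bears costs until goods are on board at the origin port; the buyer bears freight, insurance and all costs thereafter.
Seller's account: goods 406337.84 + inland to port 1429.99 + export clearance 349.81 + origin terminal 566.14 = 408683.78
Buyer's account: freight 6442.64 + insurance 64.79 + destination terminal 666.82 + duty 1597.06 + delivery 1072.64 = 9843.95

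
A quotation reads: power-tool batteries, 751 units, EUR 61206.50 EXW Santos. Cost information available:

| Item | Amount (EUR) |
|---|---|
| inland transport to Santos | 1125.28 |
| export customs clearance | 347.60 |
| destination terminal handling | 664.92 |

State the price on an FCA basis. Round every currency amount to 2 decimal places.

Not relevant to the conversion: destination terminal — on the buyer under both terms; not part of either seller's price.
From EXW to FCA, the seller additionally bears: inland to port, export clearance.
FCA price = 61206.50 + 1125.28 + 347.60 = 62679.38

FCA price: EUR 62679.38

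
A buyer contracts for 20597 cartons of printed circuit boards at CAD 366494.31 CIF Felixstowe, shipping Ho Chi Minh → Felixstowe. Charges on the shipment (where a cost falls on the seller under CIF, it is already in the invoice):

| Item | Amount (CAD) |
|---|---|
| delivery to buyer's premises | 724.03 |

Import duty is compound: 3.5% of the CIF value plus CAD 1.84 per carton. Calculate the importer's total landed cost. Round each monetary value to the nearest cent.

Total landed cost: CAD 417944.12

CIF: the seller pays costs through ocean freight and marine insurance to the destination port.
The CIF price already equals the CIF value: 366494.31
Ad valorem component: 366494.31 × 3.5% = 12827.30
Specific component: 20597 × 1.84 = 37898.48
Import duty = 12827.30 + 37898.48 = 50725.78
Buyer bears: delivery 724.03 + duty 50725.78 = 51449.81
Landed cost = invoice 366494.31 + 51449.81 = 417944.12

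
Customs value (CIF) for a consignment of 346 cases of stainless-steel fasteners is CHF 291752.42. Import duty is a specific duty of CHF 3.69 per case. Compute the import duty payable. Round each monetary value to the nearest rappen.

Import duty = 346 × 3.69 = 1276.74

Import duty: CHF 1276.74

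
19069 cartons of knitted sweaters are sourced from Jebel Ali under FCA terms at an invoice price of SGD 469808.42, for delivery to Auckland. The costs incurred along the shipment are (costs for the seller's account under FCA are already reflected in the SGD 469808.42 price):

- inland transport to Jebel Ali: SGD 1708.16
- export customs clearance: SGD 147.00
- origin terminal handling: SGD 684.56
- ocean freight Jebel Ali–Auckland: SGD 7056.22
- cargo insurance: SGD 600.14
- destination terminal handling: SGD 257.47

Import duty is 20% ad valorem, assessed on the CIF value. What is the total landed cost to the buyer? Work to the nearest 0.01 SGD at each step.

FCA: the seller delivers export-cleared goods to the carrier; the buyer bears costs from that point.
Already in the invoice (seller's account under FCA): inland to port, export clearance — exclude.
CIF value = FCA price + origin terminal + freight + insurance = 469808.42 + 684.56 + 7056.22 + 600.14 = 478149.34
Import duty = 478149.34 × 20% = 95629.87
Buyer bears: origin terminal 684.56 + freight 7056.22 + insurance 600.14 + destination terminal 257.47 + duty 95629.87 = 104228.26
Landed cost = invoice 469808.42 + 104228.26 = 574036.68

Total landed cost: SGD 574036.68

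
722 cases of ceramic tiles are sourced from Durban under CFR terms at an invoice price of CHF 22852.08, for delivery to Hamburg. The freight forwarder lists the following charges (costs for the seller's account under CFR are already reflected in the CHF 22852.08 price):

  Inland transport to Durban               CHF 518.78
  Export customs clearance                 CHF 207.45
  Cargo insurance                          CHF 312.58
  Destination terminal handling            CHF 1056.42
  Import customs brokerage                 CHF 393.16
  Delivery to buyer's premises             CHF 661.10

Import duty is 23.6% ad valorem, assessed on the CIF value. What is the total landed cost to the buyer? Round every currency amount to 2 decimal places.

CFR: the seller pays costs through ocean freight to the destination port, but not insurance.
Already in the invoice (seller's account under CFR): inland to port, export clearance — exclude.
CIF value = CFR price + insurance = 22852.08 + 312.58 = 23164.66
Import duty = 23164.66 × 23.6% = 5466.86
Buyer bears: insurance 312.58 + destination terminal 1056.42 + brokerage 393.16 + delivery 661.10 + duty 5466.86 = 7890.12
Landed cost = invoice 22852.08 + 7890.12 = 30742.20

Total landed cost: CHF 30742.20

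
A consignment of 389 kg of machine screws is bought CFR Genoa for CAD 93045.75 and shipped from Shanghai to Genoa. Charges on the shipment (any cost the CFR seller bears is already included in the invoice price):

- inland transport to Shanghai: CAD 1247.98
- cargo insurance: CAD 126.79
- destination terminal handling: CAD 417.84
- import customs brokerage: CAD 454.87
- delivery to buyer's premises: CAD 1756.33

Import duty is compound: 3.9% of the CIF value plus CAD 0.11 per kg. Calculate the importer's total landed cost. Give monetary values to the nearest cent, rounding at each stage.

Total landed cost: CAD 99478.10

CFR: the seller pays costs through ocean freight to the destination port, but not insurance.
Already in the invoice (seller's account under CFR): inland to port — exclude.
CIF value = CFR price + insurance = 93045.75 + 126.79 = 93172.54
Ad valorem component: 93172.54 × 3.9% = 3633.73
Specific component: 389 × 0.11 = 42.79
Import duty = 3633.73 + 42.79 = 3676.52
Buyer bears: insurance 126.79 + destination terminal 417.84 + brokerage 454.87 + delivery 1756.33 + duty 3676.52 = 6432.35
Landed cost = invoice 93045.75 + 6432.35 = 99478.10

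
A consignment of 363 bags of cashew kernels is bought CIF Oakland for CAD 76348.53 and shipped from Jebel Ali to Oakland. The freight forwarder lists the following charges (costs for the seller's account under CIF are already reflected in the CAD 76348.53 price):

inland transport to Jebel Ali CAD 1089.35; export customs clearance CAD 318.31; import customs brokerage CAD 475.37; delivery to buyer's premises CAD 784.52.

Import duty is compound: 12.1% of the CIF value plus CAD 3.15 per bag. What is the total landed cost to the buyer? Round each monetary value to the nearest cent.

Total landed cost: CAD 87990.04

CIF: the seller pays costs through ocean freight and marine insurance to the destination port.
Already in the invoice (seller's account under CIF): inland to port, export clearance — exclude.
The CIF price already equals the CIF value: 76348.53
Ad valorem component: 76348.53 × 12.1% = 9238.17
Specific component: 363 × 3.15 = 1143.45
Import duty = 9238.17 + 1143.45 = 10381.62
Buyer bears: brokerage 475.37 + delivery 784.52 + duty 10381.62 = 11641.51
Landed cost = invoice 76348.53 + 11641.51 = 87990.04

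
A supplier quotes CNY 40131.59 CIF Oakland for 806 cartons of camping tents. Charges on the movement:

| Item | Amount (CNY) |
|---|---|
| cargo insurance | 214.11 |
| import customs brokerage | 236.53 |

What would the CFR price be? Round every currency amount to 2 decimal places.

Not relevant to the conversion: brokerage — on the buyer under both terms; not part of either seller's price.
From CIF to CFR, the seller no longer bears: insurance.
CFR price = 40131.59 − 214.11 = 39917.48

CFR price: CNY 39917.48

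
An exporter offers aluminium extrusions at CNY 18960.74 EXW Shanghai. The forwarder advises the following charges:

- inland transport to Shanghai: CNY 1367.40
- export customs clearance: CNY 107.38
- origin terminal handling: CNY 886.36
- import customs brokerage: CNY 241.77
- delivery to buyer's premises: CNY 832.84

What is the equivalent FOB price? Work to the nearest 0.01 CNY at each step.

FOB price: CNY 21321.88

Not relevant to the conversion: delivery, brokerage — on the buyer under both terms; not part of either seller's price.
From EXW to FOB, the seller additionally bears: inland to port, export clearance, origin terminal.
FOB price = 18960.74 + 1367.40 + 107.38 + 886.36 = 21321.88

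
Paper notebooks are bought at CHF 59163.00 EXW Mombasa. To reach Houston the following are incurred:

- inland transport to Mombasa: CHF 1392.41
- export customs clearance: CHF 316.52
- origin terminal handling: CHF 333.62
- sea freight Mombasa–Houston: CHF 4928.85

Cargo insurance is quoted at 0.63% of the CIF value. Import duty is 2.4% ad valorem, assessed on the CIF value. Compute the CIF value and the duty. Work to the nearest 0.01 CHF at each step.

CIF value: CHF 66553.69; import duty: CHF 1597.29

Let C be the CIF value. C = EXW price + pre-shipment costs + freight + 0.63% × C
C − 0.63% × C = 59163.00 + 1392.41 + 316.52 + 333.62 + 4928.85
0.9937 × C = 66134.40
C = 66134.40 / 0.9937 = 66553.69
Insurance premium = 0.63% × 66553.69 = 419.29
Import duty = 66553.69 × 2.4% = 1597.29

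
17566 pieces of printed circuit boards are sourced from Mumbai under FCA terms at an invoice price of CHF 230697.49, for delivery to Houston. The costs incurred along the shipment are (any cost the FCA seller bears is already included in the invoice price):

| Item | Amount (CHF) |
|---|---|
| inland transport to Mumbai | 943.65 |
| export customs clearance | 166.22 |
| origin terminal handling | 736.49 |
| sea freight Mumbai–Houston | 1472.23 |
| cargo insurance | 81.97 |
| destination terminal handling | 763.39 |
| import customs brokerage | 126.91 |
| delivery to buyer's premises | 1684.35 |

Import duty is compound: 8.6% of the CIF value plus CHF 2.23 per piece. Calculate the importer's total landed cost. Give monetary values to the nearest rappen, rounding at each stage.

FCA: the seller delivers export-cleared goods to the carrier; the buyer bears costs from that point.
Already in the invoice (seller's account under FCA): inland to port, export clearance — exclude.
CIF value = FCA price + origin terminal + freight + insurance = 230697.49 + 736.49 + 1472.23 + 81.97 = 232988.18
Ad valorem component: 232988.18 × 8.6% = 20036.98
Specific component: 17566 × 2.23 = 39172.18
Import duty = 20036.98 + 39172.18 = 59209.16
Buyer bears: origin terminal 736.49 + freight 1472.23 + insurance 81.97 + destination terminal 763.39 + brokerage 126.91 + delivery 1684.35 + duty 59209.16 = 64074.50
Landed cost = invoice 230697.49 + 64074.50 = 294771.99

Total landed cost: CHF 294771.99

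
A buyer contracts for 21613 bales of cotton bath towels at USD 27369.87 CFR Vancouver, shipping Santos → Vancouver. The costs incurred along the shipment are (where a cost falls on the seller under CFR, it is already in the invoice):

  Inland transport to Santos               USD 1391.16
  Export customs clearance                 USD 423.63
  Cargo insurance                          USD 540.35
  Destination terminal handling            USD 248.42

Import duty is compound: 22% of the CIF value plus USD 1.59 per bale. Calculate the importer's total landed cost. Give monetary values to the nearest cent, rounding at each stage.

CFR: the seller pays costs through ocean freight to the destination port, but not insurance.
Already in the invoice (seller's account under CFR): inland to port, export clearance — exclude.
CIF value = CFR price + insurance = 27369.87 + 540.35 = 27910.22
Ad valorem component: 27910.22 × 22% = 6140.25
Specific component: 21613 × 1.59 = 34364.67
Import duty = 6140.25 + 34364.67 = 40504.92
Buyer bears: insurance 540.35 + destination terminal 248.42 + duty 40504.92 = 41293.69
Landed cost = invoice 27369.87 + 41293.69 = 68663.56

Total landed cost: USD 68663.56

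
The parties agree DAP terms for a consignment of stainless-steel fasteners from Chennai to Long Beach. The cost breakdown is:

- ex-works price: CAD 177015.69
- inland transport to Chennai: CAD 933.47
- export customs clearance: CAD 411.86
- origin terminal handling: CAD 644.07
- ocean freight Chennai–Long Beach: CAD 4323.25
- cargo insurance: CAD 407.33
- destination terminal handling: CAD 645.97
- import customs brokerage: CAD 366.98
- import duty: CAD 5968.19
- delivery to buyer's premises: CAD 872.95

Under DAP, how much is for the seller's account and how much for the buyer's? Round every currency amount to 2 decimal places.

DAP: the seller bears all costs to the named destination except import duty and clearance.
Seller's account: goods 177015.69 + inland to port 933.47 + export clearance 411.86 + origin terminal 644.07 + freight 4323.25 + insurance 407.33 + destination terminal 645.97 + delivery 872.95 = 185254.59
Buyer's account: brokerage 366.98 + duty 5968.19 = 6335.17

Seller: CAD 185254.59; buyer: CAD 6335.17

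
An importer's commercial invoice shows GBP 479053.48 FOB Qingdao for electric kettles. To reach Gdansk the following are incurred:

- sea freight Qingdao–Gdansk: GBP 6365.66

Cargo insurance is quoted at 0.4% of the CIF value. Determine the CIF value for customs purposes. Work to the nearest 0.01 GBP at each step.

Let C be the CIF value. C = FOB price + freight + 0.4% × C
C − 0.4% × C = 479053.48 + 6365.66
0.996 × C = 485419.14
C = 485419.14 / 0.996 = 487368.61
Insurance premium = 0.4% × 487368.61 = 1949.47

CIF value: GBP 487368.61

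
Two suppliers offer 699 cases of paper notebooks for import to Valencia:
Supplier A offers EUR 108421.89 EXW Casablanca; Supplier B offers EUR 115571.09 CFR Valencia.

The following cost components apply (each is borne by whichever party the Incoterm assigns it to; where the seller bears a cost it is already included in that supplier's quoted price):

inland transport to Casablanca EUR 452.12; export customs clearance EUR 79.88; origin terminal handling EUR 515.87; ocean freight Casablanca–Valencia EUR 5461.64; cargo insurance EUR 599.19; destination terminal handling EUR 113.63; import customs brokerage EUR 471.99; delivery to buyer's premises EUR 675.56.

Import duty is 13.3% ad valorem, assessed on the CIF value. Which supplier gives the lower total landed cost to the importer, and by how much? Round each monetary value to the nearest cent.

Supplier A is cheaper by EUR 724.77

Supplier A (EXW):
CIF value = EXW price + inland to port + export clearance + origin terminal + freight + insurance = 108421.89 + 452.12 + 79.88 + 515.87 + 5461.64 + 599.19 = 115530.59
Import duty = 115530.59 × 13.3% = 15365.57
Buyer bears (A): 452.12 + 79.88 + 515.87 + 5461.64 + 599.19 + 113.63 + 471.99 + 675.56 = 8369.88
Landed cost (A) = invoice 108421.89 + 8369.88 + duty 15365.57 = 132157.34
Supplier B (CFR):
CIF value = CFR price + insurance = 115571.09 + 599.19 = 116170.28
Import duty = 116170.28 × 13.3% = 15450.65
Buyer bears (B): 599.19 + 113.63 + 471.99 + 675.56 = 1860.37
Landed cost (B) = invoice 115571.09 + 1860.37 + duty 15450.65 = 132882.11
Difference = |132157.34 − 132882.11| = 724.77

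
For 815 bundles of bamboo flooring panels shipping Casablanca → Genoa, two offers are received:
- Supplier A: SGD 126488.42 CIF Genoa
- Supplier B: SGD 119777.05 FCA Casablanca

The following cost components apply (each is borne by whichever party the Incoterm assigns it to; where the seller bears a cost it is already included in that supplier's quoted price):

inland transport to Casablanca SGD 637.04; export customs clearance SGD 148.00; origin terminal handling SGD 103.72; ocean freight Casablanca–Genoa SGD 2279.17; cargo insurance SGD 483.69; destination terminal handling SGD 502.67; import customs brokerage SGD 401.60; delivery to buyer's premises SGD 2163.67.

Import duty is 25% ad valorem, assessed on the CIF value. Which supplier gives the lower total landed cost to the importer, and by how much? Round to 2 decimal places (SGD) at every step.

Supplier A (CIF):
The CIF price already equals the CIF value: 126488.42
Import duty = 126488.42 × 25% = 31622.11
Buyer bears (A): 502.67 + 401.60 + 2163.67 = 3067.94
Landed cost (A) = invoice 126488.42 + 3067.94 + duty 31622.11 = 161178.47
Supplier B (FCA):
CIF value = FCA price + origin terminal + freight + insurance = 119777.05 + 103.72 + 2279.17 + 483.69 = 122643.63
Import duty = 122643.63 × 25% = 30660.91
Buyer bears (B): 103.72 + 2279.17 + 483.69 + 502.67 + 401.60 + 2163.67 = 5934.52
Landed cost (B) = invoice 119777.05 + 5934.52 + duty 30660.91 = 156372.48
Difference = |161178.47 − 156372.48| = 4805.99

Supplier B is cheaper by SGD 4805.99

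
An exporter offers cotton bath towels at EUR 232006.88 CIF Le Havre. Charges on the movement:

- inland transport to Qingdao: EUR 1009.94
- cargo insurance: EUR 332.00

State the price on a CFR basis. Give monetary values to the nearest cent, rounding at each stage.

CFR price: EUR 231674.88

Not relevant to the conversion: inland to port — on the seller under both CIF and CFR; already in the CIF price and stays in the CFR price.
From CIF to CFR, the seller no longer bears: insurance.
CFR price = 232006.88 − 332.00 = 231674.88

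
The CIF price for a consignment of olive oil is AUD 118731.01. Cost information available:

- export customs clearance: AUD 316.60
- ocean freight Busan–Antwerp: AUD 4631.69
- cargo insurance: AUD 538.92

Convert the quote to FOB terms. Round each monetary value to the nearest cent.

FOB price: AUD 113560.40

Not relevant to the conversion: export clearance — on the seller under both CIF and FOB; already in the CIF price and stays in the FOB price.
From CIF to FOB, the seller no longer bears: freight, insurance.
FOB price = 118731.01 − 4631.69 − 538.92 = 113560.40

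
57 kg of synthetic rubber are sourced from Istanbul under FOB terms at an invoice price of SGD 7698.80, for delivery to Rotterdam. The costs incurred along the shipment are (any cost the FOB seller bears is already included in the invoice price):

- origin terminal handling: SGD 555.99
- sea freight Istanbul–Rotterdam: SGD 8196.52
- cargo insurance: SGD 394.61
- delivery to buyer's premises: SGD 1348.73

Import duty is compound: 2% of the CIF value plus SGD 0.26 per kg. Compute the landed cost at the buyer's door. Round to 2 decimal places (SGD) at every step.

Total landed cost: SGD 17979.28

FOB: the seller bears costs until goods are on board at the origin port; the buyer bears freight, insurance and all costs thereafter.
Already in the invoice (seller's account under FOB): origin terminal — exclude.
CIF value = FOB price + freight + insurance = 7698.80 + 8196.52 + 394.61 = 16289.93
Ad valorem component: 16289.93 × 2% = 325.80
Specific component: 57 × 0.26 = 14.82
Import duty = 325.80 + 14.82 = 340.62
Buyer bears: freight 8196.52 + insurance 394.61 + delivery 1348.73 + duty 340.62 = 10280.48
Landed cost = invoice 7698.80 + 10280.48 = 17979.28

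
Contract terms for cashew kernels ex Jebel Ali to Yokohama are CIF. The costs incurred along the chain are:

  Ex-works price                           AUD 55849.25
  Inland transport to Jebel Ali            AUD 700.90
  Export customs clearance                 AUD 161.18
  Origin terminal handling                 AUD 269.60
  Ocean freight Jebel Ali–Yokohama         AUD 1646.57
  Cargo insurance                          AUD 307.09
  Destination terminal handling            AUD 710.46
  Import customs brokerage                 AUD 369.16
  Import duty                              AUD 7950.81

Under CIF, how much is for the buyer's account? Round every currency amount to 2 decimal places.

CIF: the seller pays costs through ocean freight and marine insurance to the destination port.
Seller's account: goods 55849.25 + inland to port 700.90 + export clearance 161.18 + origin terminal 269.60 + freight 1646.57 + insurance 307.09 = 58934.59
Buyer's account: destination terminal 710.46 + brokerage 369.16 + duty 7950.81 = 9030.43

Buyer's account: AUD 9030.43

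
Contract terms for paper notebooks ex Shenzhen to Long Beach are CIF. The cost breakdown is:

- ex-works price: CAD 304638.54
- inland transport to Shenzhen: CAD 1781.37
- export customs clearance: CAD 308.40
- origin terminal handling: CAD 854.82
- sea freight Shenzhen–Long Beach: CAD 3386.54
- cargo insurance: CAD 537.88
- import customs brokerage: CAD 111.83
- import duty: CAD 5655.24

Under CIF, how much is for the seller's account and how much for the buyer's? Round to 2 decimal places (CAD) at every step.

Seller: CAD 311507.55; buyer: CAD 5767.07

CIF: the seller pays costs through ocean freight and marine insurance to the destination port.
Seller's account: goods 304638.54 + inland to port 1781.37 + export clearance 308.40 + origin terminal 854.82 + freight 3386.54 + insurance 537.88 = 311507.55
Buyer's account: brokerage 111.83 + duty 5655.24 = 5767.07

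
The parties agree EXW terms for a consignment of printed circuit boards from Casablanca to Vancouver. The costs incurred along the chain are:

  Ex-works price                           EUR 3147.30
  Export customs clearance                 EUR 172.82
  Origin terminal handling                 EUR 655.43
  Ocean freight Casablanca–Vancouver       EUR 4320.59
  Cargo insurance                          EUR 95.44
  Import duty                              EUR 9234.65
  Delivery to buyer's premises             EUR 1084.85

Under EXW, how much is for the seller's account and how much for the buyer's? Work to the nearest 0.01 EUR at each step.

EXW: the seller makes goods available at their premises; the buyer bears all onward costs.
Seller's account: goods 3147.30 = 3147.30
Buyer's account: export clearance 172.82 + origin terminal 655.43 + freight 4320.59 + insurance 95.44 + duty 9234.65 + delivery 1084.85 = 15563.78

Seller: EUR 3147.30; buyer: EUR 15563.78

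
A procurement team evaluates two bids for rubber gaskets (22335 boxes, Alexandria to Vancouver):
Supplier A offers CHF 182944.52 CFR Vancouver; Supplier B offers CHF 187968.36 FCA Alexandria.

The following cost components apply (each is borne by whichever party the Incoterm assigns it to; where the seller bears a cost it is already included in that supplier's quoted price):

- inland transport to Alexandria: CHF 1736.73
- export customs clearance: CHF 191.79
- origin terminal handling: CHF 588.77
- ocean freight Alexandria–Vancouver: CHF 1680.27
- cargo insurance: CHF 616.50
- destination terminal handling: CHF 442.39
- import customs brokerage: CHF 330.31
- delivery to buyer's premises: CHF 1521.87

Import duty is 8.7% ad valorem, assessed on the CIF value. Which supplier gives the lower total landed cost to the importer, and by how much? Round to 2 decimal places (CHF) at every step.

Supplier A (CFR):
CIF value = CFR price + insurance = 182944.52 + 616.50 = 183561.02
Import duty = 183561.02 × 8.7% = 15969.81
Buyer bears (A): 616.50 + 442.39 + 330.31 + 1521.87 = 2911.07
Landed cost (A) = invoice 182944.52 + 2911.07 + duty 15969.81 = 201825.40
Supplier B (FCA):
CIF value = FCA price + origin terminal + freight + insurance = 187968.36 + 588.77 + 1680.27 + 616.50 = 190853.90
Import duty = 190853.90 × 8.7% = 16604.29
Buyer bears (B): 588.77 + 1680.27 + 616.50 + 442.39 + 330.31 + 1521.87 = 5180.11
Landed cost (B) = invoice 187968.36 + 5180.11 + duty 16604.29 = 209752.76
Difference = |201825.40 − 209752.76| = 7927.36

Supplier A is cheaper by CHF 7927.36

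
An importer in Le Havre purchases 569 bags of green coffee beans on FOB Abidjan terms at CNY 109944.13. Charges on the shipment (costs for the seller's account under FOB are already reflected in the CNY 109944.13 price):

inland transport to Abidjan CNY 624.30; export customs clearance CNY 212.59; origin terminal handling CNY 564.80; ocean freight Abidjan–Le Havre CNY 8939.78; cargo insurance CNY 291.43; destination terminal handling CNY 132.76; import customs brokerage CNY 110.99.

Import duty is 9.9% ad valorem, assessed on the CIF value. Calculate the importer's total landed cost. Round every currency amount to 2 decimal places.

FOB: the seller bears costs until goods are on board at the origin port; the buyer bears freight, insurance and all costs thereafter.
Already in the invoice (seller's account under FOB): inland to port, export clearance, origin terminal — exclude.
CIF value = FOB price + freight + insurance = 109944.13 + 8939.78 + 291.43 = 119175.34
Import duty = 119175.34 × 9.9% = 11798.36
Buyer bears: freight 8939.78 + insurance 291.43 + destination terminal 132.76 + brokerage 110.99 + duty 11798.36 = 21273.32
Landed cost = invoice 109944.13 + 21273.32 = 131217.45

Total landed cost: CNY 131217.45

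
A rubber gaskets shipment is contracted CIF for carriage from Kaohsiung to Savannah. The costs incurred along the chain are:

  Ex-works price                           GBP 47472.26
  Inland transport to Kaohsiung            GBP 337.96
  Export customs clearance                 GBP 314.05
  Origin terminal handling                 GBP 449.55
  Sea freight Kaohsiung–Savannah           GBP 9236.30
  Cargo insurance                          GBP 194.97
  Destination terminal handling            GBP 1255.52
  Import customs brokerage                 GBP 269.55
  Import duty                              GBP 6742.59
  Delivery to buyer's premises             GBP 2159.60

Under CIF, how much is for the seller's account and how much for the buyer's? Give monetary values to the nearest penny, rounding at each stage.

Seller: GBP 58005.09; buyer: GBP 10427.26

CIF: the seller pays costs through ocean freight and marine insurance to the destination port.
Seller's account: goods 47472.26 + inland to port 337.96 + export clearance 314.05 + origin terminal 449.55 + freight 9236.30 + insurance 194.97 = 58005.09
Buyer's account: destination terminal 1255.52 + brokerage 269.55 + duty 6742.59 + delivery 2159.60 = 10427.26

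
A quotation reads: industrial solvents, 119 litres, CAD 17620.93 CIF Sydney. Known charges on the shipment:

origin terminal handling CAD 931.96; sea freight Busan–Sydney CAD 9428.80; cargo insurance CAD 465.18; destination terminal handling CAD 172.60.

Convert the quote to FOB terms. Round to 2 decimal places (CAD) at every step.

Not relevant to the conversion: origin terminal — on the seller under both CIF and FOB; already in the CIF price and stays in the FOB price. destination terminal — on the buyer under both terms; not part of either seller's price.
From CIF to FOB, the seller no longer bears: freight, insurance.
FOB price = 17620.93 − 9428.80 − 465.18 = 7726.95

FOB price: CAD 7726.95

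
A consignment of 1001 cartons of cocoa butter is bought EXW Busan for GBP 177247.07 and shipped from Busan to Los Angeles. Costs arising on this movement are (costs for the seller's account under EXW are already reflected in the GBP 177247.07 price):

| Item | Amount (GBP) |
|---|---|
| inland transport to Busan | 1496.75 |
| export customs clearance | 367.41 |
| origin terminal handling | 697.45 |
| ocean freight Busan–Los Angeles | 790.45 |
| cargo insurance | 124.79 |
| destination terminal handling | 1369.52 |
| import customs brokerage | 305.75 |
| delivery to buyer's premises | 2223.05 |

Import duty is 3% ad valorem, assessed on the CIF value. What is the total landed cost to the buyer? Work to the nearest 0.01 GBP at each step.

Total landed cost: GBP 190043.96

EXW: the seller makes goods available at their premises; the buyer bears all onward costs.
CIF value = EXW price + inland to port + export clearance + origin terminal + freight + insurance = 177247.07 + 1496.75 + 367.41 + 697.45 + 790.45 + 124.79 = 180723.92
Import duty = 180723.92 × 3% = 5421.72
Buyer bears: inland to port 1496.75 + export clearance 367.41 + origin terminal 697.45 + freight 790.45 + insurance 124.79 + destination terminal 1369.52 + brokerage 305.75 + delivery 2223.05 + duty 5421.72 = 12796.89
Landed cost = invoice 177247.07 + 12796.89 = 190043.96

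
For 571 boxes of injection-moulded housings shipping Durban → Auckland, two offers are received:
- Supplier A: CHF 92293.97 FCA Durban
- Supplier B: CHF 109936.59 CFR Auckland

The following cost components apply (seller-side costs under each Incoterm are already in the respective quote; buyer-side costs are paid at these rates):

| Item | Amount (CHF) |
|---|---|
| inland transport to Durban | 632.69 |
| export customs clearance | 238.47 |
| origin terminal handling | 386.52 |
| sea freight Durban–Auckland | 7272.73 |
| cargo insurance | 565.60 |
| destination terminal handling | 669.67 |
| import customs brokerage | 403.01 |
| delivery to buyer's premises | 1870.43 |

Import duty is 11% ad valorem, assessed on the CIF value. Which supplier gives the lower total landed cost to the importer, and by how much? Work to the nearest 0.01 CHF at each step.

Supplier A is cheaper by CHF 11081.54

Supplier A (FCA):
CIF value = FCA price + origin terminal + freight + insurance = 92293.97 + 386.52 + 7272.73 + 565.60 = 100518.82
Import duty = 100518.82 × 11% = 11057.07
Buyer bears (A): 386.52 + 7272.73 + 565.60 + 669.67 + 403.01 + 1870.43 = 11167.96
Landed cost (A) = invoice 92293.97 + 11167.96 + duty 11057.07 = 114519.00
Supplier B (CFR):
CIF value = CFR price + insurance = 109936.59 + 565.60 = 110502.19
Import duty = 110502.19 × 11% = 12155.24
Buyer bears (B): 565.60 + 669.67 + 403.01 + 1870.43 = 3508.71
Landed cost (B) = invoice 109936.59 + 3508.71 + duty 12155.24 = 125600.54
Difference = |114519.00 − 125600.54| = 11081.54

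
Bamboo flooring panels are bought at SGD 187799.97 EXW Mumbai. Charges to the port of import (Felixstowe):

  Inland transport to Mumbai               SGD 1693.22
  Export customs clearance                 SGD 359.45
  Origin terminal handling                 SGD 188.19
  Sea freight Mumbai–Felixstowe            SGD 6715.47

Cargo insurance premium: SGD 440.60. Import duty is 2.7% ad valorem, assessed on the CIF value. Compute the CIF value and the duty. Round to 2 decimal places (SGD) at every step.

CIF = EXW price + pre-shipment costs + freight + insurance
CIF = 187799.97 + 1693.22 + 359.45 + 188.19 + 6715.47 + 440.60 = 197196.90
Import duty = 197196.90 × 2.7% = 5324.32

CIF value: SGD 197196.90; import duty: SGD 5324.32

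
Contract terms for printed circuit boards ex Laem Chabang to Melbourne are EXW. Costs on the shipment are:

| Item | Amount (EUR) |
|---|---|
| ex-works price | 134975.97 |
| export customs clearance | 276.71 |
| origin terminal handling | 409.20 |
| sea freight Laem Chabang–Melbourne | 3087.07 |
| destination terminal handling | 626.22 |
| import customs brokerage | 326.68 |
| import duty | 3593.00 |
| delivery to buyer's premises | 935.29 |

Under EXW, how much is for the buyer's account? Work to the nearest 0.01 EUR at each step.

EXW: the seller makes goods available at their premises; the buyer bears all onward costs.
Seller's account: goods 134975.97 = 134975.97
Buyer's account: export clearance 276.71 + origin terminal 409.20 + freight 3087.07 + destination terminal 626.22 + brokerage 326.68 + duty 3593.00 + delivery 935.29 = 9254.17

Buyer's account: EUR 9254.17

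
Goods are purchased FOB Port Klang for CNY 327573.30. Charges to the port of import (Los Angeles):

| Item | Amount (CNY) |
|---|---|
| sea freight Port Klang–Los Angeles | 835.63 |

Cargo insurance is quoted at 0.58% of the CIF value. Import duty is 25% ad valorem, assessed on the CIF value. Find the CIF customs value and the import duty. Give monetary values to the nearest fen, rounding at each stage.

CIF value: CNY 330324.81; import duty: CNY 82581.20

Let C be the CIF value. C = FOB price + freight + 0.58% × C
C − 0.58% × C = 327573.30 + 835.63
0.9942 × C = 328408.93
C = 328408.93 / 0.9942 = 330324.81
Insurance premium = 0.58% × 330324.81 = 1915.88
Import duty = 330324.81 × 25% = 82581.20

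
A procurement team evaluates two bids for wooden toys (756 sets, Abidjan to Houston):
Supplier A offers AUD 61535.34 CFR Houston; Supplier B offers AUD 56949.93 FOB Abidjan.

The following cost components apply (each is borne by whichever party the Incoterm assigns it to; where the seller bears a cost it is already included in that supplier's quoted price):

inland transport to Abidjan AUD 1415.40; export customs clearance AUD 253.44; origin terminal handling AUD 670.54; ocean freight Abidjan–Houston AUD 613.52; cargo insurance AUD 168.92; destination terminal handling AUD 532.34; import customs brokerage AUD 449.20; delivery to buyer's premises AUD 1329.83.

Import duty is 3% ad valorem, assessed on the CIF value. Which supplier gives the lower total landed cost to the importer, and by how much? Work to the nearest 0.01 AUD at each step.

Supplier B is cheaper by AUD 4091.05

Supplier A (CFR):
CIF value = CFR price + insurance = 61535.34 + 168.92 = 61704.26
Import duty = 61704.26 × 3% = 1851.13
Buyer bears (A): 168.92 + 532.34 + 449.20 + 1329.83 = 2480.29
Landed cost (A) = invoice 61535.34 + 2480.29 + duty 1851.13 = 65866.76
Supplier B (FOB):
CIF value = FOB price + freight + insurance = 56949.93 + 613.52 + 168.92 = 57732.37
Import duty = 57732.37 × 3% = 1731.97
Buyer bears (B): 613.52 + 168.92 + 532.34 + 449.20 + 1329.83 = 3093.81
Landed cost (B) = invoice 56949.93 + 3093.81 + duty 1731.97 = 61775.71
Difference = |65866.76 − 61775.71| = 4091.05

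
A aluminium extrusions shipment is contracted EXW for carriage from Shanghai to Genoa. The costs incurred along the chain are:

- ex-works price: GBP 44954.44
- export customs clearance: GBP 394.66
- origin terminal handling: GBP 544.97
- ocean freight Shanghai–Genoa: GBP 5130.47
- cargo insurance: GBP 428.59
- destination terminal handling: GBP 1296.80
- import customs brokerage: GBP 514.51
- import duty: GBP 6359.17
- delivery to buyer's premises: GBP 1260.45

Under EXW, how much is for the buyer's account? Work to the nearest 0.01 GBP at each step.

EXW: the seller makes goods available at their premises; the buyer bears all onward costs.
Seller's account: goods 44954.44 = 44954.44
Buyer's account: export clearance 394.66 + origin terminal 544.97 + freight 5130.47 + insurance 428.59 + destination terminal 1296.80 + brokerage 514.51 + duty 6359.17 + delivery 1260.45 = 15929.62

Buyer's account: GBP 15929.62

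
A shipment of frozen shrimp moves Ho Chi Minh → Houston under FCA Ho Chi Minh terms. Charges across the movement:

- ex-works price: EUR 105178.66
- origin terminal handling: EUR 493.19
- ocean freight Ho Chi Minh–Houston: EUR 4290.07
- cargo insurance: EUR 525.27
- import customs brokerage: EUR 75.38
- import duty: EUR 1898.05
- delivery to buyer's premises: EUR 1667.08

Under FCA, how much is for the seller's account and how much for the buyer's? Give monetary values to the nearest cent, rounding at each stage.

FCA: the seller delivers export-cleared goods to the carrier; the buyer bears costs from that point.
Seller's account: goods 105178.66 = 105178.66
Buyer's account: origin terminal 493.19 + freight 4290.07 + insurance 525.27 + brokerage 75.38 + duty 1898.05 + delivery 1667.08 = 8949.04

Seller: EUR 105178.66; buyer: EUR 8949.04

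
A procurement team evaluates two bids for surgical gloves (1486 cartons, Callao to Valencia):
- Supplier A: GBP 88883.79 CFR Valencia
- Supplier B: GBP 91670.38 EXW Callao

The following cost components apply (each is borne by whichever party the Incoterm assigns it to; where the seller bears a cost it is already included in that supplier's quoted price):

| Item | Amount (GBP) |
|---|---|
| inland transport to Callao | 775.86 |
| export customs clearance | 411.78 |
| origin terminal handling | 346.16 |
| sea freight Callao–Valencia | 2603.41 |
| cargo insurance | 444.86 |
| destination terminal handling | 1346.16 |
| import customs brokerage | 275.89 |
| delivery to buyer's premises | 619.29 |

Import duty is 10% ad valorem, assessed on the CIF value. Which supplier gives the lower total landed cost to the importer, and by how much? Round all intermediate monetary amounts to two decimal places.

Supplier A is cheaper by GBP 7616.18

Supplier A (CFR):
CIF value = CFR price + insurance = 88883.79 + 444.86 = 89328.65
Import duty = 89328.65 × 10% = 8932.87
Buyer bears (A): 444.86 + 1346.16 + 275.89 + 619.29 = 2686.20
Landed cost (A) = invoice 88883.79 + 2686.20 + duty 8932.87 = 100502.86
Supplier B (EXW):
CIF value = EXW price + inland to port + export clearance + origin terminal + freight + insurance = 91670.38 + 775.86 + 411.78 + 346.16 + 2603.41 + 444.86 = 96252.45
Import duty = 96252.45 × 10% = 9625.25
Buyer bears (B): 775.86 + 411.78 + 346.16 + 2603.41 + 444.86 + 1346.16 + 275.89 + 619.29 = 6823.41
Landed cost (B) = invoice 91670.38 + 6823.41 + duty 9625.25 = 108119.04
Difference = |100502.86 − 108119.04| = 7616.18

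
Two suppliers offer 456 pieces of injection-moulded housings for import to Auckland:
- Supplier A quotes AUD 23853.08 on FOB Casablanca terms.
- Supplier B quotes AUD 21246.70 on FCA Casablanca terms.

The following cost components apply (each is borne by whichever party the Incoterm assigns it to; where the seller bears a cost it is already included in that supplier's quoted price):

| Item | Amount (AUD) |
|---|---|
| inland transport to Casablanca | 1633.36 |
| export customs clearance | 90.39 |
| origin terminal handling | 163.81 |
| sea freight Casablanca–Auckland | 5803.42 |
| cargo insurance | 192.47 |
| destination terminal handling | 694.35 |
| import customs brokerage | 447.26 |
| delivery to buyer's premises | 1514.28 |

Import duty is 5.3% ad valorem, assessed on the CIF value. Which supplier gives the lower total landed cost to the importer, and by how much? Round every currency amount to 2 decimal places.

Supplier A (FOB):
CIF value = FOB price + freight + insurance = 23853.08 + 5803.42 + 192.47 = 29848.97
Import duty = 29848.97 × 5.3% = 1582.00
Buyer bears (A): 5803.42 + 192.47 + 694.35 + 447.26 + 1514.28 = 8651.78
Landed cost (A) = invoice 23853.08 + 8651.78 + duty 1582.00 = 34086.86
Supplier B (FCA):
CIF value = FCA price + origin terminal + freight + insurance = 21246.70 + 163.81 + 5803.42 + 192.47 = 27406.40
Import duty = 27406.40 × 5.3% = 1452.54
Buyer bears (B): 163.81 + 5803.42 + 192.47 + 694.35 + 447.26 + 1514.28 = 8815.59
Landed cost (B) = invoice 21246.70 + 8815.59 + duty 1452.54 = 31514.83
Difference = |34086.86 − 31514.83| = 2572.03

Supplier B is cheaper by AUD 2572.03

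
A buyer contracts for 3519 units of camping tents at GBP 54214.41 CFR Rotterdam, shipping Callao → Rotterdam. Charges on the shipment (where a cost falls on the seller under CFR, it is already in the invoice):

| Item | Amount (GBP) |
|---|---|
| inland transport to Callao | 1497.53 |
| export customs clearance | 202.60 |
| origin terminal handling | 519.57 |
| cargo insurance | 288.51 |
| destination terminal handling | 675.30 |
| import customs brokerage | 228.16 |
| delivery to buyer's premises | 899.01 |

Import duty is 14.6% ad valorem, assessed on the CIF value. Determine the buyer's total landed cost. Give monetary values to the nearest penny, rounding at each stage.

CFR: the seller pays costs through ocean freight to the destination port, but not insurance.
Already in the invoice (seller's account under CFR): inland to port, export clearance, origin terminal — exclude.
CIF value = CFR price + insurance = 54214.41 + 288.51 = 54502.92
Import duty = 54502.92 × 14.6% = 7957.43
Buyer bears: insurance 288.51 + destination terminal 675.30 + brokerage 228.16 + delivery 899.01 + duty 7957.43 = 10048.41
Landed cost = invoice 54214.41 + 10048.41 = 64262.82

Total landed cost: GBP 64262.82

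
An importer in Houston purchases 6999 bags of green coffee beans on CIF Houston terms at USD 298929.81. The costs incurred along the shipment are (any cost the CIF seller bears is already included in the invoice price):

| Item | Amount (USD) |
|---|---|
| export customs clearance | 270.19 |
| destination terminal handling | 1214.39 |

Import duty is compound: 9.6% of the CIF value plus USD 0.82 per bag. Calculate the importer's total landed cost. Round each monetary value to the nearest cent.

Total landed cost: USD 334580.64

CIF: the seller pays costs through ocean freight and marine insurance to the destination port.
Already in the invoice (seller's account under CIF): export clearance — exclude.
The CIF price already equals the CIF value: 298929.81
Ad valorem component: 298929.81 × 9.6% = 28697.26
Specific component: 6999 × 0.82 = 5739.18
Import duty = 28697.26 + 5739.18 = 34436.44
Buyer bears: destination terminal 1214.39 + duty 34436.44 = 35650.83
Landed cost = invoice 298929.81 + 35650.83 = 334580.64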